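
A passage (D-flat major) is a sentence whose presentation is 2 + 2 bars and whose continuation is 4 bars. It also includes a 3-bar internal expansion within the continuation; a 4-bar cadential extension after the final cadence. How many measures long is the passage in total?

Basic sentence: 2 + 2 + 4 = 8 bars.
8 (basic form) + 3 (internal expansion) + 4 (cadential extension) = 15.

15 measures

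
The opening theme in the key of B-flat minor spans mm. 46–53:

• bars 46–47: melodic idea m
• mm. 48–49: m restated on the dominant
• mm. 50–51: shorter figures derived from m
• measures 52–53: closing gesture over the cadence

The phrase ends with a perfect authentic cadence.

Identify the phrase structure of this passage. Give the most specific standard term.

sentence

Basic idea (mm. 46–47) + its repetition (mm. 48–49) form the presentation; fragmentation and cadence (bars 50-53) form the continuation — the 8-bar whole is a sentence.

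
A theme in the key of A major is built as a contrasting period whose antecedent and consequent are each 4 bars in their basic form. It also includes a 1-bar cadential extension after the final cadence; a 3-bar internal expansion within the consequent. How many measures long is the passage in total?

Basic contrasting period: 4 + 4 = 8 bars.
8 (basic form) + 1 (cadential extension) + 3 (internal expansion) = 12.

12 measures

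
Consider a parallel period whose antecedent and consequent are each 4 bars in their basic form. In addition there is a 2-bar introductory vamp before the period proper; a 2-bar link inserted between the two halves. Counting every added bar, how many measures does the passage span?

Basic parallel period: 4 + 4 = 8 bars.
8 (basic form) + 2 (introduction) + 2 (link) = 12.

12 measures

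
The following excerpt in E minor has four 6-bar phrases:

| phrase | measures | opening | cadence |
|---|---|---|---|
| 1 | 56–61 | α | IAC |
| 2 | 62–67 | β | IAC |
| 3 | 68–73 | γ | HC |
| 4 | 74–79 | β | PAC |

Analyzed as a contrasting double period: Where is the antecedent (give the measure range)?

measures 56–67

In a double period the four phrases pair into a large antecedent (phrases 1–2, ending imperfect authentic cadence) and a large consequent (phrases 3–4, ending perfect authentic cadence). The antecedent spans mm. 56–67.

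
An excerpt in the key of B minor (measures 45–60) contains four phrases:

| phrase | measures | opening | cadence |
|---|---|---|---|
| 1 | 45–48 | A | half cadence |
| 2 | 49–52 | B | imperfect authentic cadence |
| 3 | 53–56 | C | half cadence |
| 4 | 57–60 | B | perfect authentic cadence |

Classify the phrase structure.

contrasting double period

Four phrases in two halves: the first half (bars 45-52) ends with an imperfect authentic cadence, the second (bars 53–60) with a perfect authentic cadence — a large antecedent–consequent pair, i.e. a double period.
Phrase 3 begins with different material from phrase 1, making it contrasting.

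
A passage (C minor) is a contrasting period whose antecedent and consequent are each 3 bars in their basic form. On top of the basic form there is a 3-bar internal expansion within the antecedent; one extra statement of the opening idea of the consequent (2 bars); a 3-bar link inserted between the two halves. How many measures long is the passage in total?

14 measures

Basic contrasting period: 3 + 3 = 6 bars.
6 (basic form) + 3 (internal expansion) + 2 (extra statement) + 3 (link) = 14.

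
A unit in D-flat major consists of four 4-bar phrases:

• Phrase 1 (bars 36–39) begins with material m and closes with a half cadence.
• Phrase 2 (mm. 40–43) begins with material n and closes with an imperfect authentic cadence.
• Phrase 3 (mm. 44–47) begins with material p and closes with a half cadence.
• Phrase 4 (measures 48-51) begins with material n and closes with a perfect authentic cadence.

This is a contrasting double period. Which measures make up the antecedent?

In a double period the first pair of phrases (ending imperfect authentic cadence) is the large antecedent and the second pair (ending perfect authentic cadence) is the large consequent; the antecedent is measures 36–43.

measures 36–43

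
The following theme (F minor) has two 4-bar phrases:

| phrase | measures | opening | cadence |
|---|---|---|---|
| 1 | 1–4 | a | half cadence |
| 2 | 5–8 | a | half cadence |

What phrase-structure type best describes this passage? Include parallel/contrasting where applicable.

Both phrases have the same opening (a) and the same cadence (half cadence): the second is a restatement, not a consequent, so this is a repeated phrase rather than a period.

repeated phrase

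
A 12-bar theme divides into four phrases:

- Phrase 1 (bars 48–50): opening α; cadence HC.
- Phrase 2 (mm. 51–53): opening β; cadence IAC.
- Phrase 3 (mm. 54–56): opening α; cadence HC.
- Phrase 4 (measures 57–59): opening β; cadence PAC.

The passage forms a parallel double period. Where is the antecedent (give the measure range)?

measures 48–53

In a double period the four phrases pair into a large antecedent (phrases 1–2, ending imperfect authentic cadence) and a large consequent (phrases 3–4, ending perfect authentic cadence). The antecedent spans mm. 48-53.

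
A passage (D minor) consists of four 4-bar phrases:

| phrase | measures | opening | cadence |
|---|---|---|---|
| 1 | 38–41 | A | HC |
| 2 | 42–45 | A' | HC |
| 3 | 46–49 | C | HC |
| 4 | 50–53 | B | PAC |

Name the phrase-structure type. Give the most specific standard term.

contrasting double period

Four phrases in two halves: the first half (mm. 38–45) ends with a half cadence, the second (mm. 46–53) with a perfect authentic cadence — a large antecedent–consequent pair, i.e. a double period.
Phrase 3 begins with different material from phrase 1, making it contrasting.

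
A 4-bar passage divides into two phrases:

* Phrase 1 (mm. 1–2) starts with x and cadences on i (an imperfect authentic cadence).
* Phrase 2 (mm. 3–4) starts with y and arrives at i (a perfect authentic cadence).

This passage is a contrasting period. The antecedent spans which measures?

measures 1–2

The antecedent is the phrase ending with the weaker cadence (imperfect authentic cadence, phrase 1) and the consequent the one ending more conclusively (perfect authentic cadence, phrase 2); the antecedent is mm. 1–2.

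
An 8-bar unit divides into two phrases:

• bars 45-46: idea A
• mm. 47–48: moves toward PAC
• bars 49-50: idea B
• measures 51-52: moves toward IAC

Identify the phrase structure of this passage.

The second phrase closes with an imperfect authentic cadence, which is not stronger than the first phrase's perfect authentic cadence; without a weak→strong cadential pair there is no antecedent–consequent relationship, so this is a phrase group rather than a period.

phrase group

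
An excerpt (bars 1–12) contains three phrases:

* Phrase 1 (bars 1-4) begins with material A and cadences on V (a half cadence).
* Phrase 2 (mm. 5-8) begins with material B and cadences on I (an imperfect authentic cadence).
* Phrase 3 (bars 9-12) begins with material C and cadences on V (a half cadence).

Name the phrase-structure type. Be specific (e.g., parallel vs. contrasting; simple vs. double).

phrase group

The final phrase closes with a half cadence, which is not stronger than the preceding imperfect authentic cadence; the 3 phrases lack an overall antecedent–consequent design and so form a phrase group.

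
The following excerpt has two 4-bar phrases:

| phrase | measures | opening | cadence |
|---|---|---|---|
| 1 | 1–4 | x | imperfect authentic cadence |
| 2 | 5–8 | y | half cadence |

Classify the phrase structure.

The second phrase closes with a half cadence, which is not stronger than the first phrase's imperfect authentic cadence; without a weak→strong cadential pair there is no antecedent–consequent relationship, so this is a phrase group rather than a period.

phrase group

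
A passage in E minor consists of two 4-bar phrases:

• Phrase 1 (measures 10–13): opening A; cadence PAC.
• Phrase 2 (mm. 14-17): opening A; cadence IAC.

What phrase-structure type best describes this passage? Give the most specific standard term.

phrase group

The second phrase closes with an imperfect authentic cadence, which is not stronger than the first phrase's perfect authentic cadence; without a weak→strong cadential pair there is no antecedent–consequent relationship, so this is a phrase group rather than a period.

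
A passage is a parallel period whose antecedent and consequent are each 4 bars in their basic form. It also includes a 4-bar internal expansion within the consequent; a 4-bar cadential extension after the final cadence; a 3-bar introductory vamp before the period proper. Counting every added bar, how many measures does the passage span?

Basic parallel period: 4 + 4 = 8 bars.
8 (basic form) + 4 (internal expansion) + 4 (cadential extension) + 3 (introduction) = 19.

19 measures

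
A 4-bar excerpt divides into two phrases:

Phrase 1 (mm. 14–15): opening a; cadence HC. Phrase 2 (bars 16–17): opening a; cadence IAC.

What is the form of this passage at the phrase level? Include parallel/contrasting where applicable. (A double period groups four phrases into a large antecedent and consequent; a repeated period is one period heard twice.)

Phrase 1 ends with a half cadence (weaker) and phrase 2 with an imperfect authentic cadence (stronger): antecedent + consequent = a period.
The two phrases open with the same material (a / a), so the period is parallel.

parallel period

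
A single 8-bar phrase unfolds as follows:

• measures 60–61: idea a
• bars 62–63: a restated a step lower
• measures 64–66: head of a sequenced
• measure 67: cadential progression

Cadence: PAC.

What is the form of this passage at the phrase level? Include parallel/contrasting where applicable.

sentence

Basic idea (bars 60-61) + its repetition (mm. 62-63) form the presentation; fragmentation and cadence (measures 64–67) form the continuation — the 8-bar whole is a sentence.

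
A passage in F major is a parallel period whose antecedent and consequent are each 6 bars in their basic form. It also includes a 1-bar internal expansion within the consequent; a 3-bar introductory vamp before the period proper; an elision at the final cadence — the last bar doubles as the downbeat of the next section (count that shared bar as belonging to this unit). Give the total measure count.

Basic parallel period: 6 + 6 = 12 bars.
12 (basic form) + 1 (internal expansion) + 3 (introduction) = 16.
The elision shares a bar with the next section but does not change this unit's count.

16 measures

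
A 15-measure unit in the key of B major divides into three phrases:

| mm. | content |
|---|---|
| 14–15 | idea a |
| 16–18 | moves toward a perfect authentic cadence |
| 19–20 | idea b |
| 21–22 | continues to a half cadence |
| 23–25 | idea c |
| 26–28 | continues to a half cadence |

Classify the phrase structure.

The final phrase closes with a half cadence, which is not stronger than the preceding half cadence; the 3 phrases lack an overall antecedent–consequent design and so form a phrase group.

phrase group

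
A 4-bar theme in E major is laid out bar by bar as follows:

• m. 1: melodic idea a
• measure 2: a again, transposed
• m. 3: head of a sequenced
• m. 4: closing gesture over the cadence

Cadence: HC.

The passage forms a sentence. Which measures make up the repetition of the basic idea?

The presentation of a sentence is the basic idea (m. 1) plus its repetition (measure 2); the repetition of the basic idea is therefore measure 2.

measures 2–2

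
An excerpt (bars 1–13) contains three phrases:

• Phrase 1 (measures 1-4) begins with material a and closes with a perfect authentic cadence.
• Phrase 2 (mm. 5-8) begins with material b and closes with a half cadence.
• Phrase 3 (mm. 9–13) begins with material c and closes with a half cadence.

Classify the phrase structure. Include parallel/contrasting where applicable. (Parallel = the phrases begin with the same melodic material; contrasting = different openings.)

The final phrase closes with a half cadence, which is not stronger than the preceding half cadence; the 3 phrases lack an overall antecedent–consequent design and so form a phrase group.

phrase group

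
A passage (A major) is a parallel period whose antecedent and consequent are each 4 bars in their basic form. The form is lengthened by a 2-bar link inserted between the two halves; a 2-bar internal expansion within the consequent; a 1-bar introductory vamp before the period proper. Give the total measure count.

Basic parallel period: 4 + 4 = 8 bars.
8 (basic form) + 2 (link) + 2 (internal expansion) + 1 (introduction) = 13.

13 measures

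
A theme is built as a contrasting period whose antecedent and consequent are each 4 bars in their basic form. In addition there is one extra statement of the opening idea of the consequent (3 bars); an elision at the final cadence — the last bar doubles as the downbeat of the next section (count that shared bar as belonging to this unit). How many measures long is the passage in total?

11 measures

Basic contrasting period: 4 + 4 = 8 bars.
8 (basic form) + 3 (extra statement) = 11.
The elision shares a bar with the next section but does not change this unit's count.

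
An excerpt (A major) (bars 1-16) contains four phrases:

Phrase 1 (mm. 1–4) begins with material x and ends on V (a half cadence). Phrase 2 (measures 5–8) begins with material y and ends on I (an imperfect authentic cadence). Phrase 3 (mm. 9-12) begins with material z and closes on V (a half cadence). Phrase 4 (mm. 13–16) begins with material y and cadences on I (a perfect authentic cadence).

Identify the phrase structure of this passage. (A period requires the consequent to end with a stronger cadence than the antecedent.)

Four phrases in two halves: the first half (mm. 1–8) ends with an imperfect authentic cadence, the second (mm. 9–16) with a perfect authentic cadence — a large antecedent–consequent pair, i.e. a double period.
Phrase 3 begins with different material from phrase 1, making it contrasting.

contrasting double period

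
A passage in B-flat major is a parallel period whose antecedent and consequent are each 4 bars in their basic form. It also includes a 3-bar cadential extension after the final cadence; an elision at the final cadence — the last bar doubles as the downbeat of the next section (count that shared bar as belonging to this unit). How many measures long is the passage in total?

11 measures

Basic parallel period: 4 + 4 = 8 bars.
8 (basic form) + 3 (cadential extension) = 11.
The elision shares a bar with the next section but does not change this unit's count.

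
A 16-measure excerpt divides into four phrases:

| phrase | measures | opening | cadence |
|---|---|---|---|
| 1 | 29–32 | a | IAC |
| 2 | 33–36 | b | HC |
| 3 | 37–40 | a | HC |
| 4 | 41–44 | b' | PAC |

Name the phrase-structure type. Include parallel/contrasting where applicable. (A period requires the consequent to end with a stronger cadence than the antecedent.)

parallel double period

Four phrases in two halves: the first half (measures 29–36) ends with a half cadence, the second (bars 37–44) with a perfect authentic cadence — a large antecedent–consequent pair, i.e. a double period.
Phrase 3 begins with the same material as phrase 1, making it parallel.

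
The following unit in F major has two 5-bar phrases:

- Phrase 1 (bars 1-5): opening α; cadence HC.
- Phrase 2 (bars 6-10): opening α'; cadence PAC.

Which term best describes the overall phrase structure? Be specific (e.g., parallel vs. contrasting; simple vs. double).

parallel period

Phrase 1 ends with a half cadence (weaker) and phrase 2 with a perfect authentic cadence (stronger): antecedent + consequent = a period.
The two phrases open with the same material (α / α'), so the period is parallel.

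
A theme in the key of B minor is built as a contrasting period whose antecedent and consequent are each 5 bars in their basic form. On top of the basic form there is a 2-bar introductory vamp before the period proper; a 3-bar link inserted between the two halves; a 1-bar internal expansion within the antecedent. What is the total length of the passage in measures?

Basic contrasting period: 5 + 5 = 10 bars.
10 (basic form) + 2 (introduction) + 3 (link) + 1 (internal expansion) = 16.

16 measures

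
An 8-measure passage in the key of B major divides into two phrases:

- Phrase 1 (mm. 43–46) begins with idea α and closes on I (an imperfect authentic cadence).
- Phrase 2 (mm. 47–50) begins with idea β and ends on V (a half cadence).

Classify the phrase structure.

phrase group

The second phrase closes with a half cadence, which is not stronger than the first phrase's imperfect authentic cadence; without a weak→strong cadential pair there is no antecedent–consequent relationship, so this is a phrase group rather than a period.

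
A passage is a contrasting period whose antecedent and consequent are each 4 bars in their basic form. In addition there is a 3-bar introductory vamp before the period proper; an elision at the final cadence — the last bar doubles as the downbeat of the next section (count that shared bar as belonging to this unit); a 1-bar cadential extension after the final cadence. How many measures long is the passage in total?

Basic contrasting period: 4 + 4 = 8 bars.
8 (basic form) + 3 (introduction) + 1 (cadential extension) = 12.
The elision shares a bar with the next section but does not change this unit's count.

12 measures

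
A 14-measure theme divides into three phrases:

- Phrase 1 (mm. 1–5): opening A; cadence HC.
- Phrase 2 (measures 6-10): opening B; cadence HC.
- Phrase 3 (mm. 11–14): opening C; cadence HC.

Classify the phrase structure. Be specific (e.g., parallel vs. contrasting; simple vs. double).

phrase group

The final phrase closes with a half cadence, which is not stronger than the preceding half cadence; the 3 phrases lack an overall antecedent–consequent design and so form a phrase group.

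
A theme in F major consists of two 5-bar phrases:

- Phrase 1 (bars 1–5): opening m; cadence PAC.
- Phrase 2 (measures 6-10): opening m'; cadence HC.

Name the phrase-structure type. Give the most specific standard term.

The second phrase closes with a half cadence, which is not stronger than the first phrase's perfect authentic cadence; without a weak→strong cadential pair there is no antecedent–consequent relationship, so this is a phrase group rather than a period.

phrase group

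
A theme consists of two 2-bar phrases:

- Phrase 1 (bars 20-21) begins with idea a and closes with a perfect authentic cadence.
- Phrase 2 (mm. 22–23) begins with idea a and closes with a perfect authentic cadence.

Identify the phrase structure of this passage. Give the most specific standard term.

repeated phrase

Both phrases have the same opening (a) and the same cadence (perfect authentic cadence): the second is a restatement, not a consequent, so this is a repeated phrase rather than a period.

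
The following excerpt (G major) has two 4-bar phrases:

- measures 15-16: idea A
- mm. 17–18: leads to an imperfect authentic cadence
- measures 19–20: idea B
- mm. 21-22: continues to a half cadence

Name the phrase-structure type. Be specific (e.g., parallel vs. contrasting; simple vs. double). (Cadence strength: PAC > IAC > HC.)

The second phrase closes with a half cadence, which is not stronger than the first phrase's imperfect authentic cadence; without a weak→strong cadential pair there is no antecedent–consequent relationship, so this is a phrase group rather than a period.

phrase group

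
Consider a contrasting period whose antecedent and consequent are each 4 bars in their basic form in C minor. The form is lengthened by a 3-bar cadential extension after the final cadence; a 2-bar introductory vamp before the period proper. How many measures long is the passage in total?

Basic contrasting period: 4 + 4 = 8 bars.
8 (basic form) + 3 (cadential extension) + 2 (introduction) = 13.

13 measures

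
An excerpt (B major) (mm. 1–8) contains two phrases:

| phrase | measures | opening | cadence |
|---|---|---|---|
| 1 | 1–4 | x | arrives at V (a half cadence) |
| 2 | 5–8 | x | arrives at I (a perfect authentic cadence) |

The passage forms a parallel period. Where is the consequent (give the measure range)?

measures 5–8

The antecedent is the phrase ending with the weaker cadence (half cadence, phrase 1) and the consequent the one ending more conclusively (perfect authentic cadence, phrase 2); the consequent is bars 5–8.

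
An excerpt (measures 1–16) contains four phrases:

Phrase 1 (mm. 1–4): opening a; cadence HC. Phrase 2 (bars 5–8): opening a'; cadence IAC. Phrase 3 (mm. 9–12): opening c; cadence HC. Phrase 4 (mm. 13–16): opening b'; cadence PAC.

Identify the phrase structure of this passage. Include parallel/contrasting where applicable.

contrasting double period

Four phrases in two halves: the first half (mm. 1-8) ends with an imperfect authentic cadence, the second (mm. 9–16) with a perfect authentic cadence — a large antecedent–consequent pair, i.e. a double period.
Phrase 3 begins with different material from phrase 1, making it contrasting.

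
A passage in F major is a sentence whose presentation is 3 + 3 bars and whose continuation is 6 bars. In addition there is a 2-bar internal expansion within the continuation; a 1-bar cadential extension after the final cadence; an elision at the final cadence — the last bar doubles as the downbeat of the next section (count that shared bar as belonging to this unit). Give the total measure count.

15 measures

Basic sentence: 3 + 3 + 6 = 12 bars.
12 (basic form) + 2 (internal expansion) + 1 (cadential extension) = 15.
The elision shares a bar with the next section but does not change this unit's count.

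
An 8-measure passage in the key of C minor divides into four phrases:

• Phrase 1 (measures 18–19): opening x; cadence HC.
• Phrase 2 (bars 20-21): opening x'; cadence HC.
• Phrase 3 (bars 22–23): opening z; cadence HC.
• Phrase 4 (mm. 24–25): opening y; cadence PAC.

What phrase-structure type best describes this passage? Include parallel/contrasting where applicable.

contrasting double period

Four phrases in two halves: the first half (bars 18–21) ends with a half cadence, the second (mm. 22-25) with a perfect authentic cadence — a large antecedent–consequent pair, i.e. a double period.
Phrase 3 begins with different material from phrase 1, making it contrasting.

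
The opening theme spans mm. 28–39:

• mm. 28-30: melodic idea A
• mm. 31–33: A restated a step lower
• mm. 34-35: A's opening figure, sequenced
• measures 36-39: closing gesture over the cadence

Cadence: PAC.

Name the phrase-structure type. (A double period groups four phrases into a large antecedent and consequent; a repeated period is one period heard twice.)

Basic idea (bars 28–30) + its repetition (mm. 31-33) form the presentation; fragmentation and cadence (mm. 34-39) form the continuation — the 12-bar whole is a sentence.

sentence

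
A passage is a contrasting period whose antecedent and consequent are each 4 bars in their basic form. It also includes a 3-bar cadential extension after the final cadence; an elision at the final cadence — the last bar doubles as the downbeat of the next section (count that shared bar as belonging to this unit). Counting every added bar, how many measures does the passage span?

Basic contrasting period: 4 + 4 = 8 bars.
8 (basic form) + 3 (cadential extension) = 11.
The elision shares a bar with the next section but does not change this unit's count.

11 measures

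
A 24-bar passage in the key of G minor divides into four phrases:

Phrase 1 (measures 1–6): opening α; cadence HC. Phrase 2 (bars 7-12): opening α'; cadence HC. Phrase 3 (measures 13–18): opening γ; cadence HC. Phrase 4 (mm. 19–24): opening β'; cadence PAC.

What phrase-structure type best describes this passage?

contrasting double period

Four phrases in two halves: the first half (measures 1-12) ends with a half cadence, the second (mm. 13–24) with a perfect authentic cadence — a large antecedent–consequent pair, i.e. a double period.
Phrase 3 begins with different material from phrase 1, making it contrasting.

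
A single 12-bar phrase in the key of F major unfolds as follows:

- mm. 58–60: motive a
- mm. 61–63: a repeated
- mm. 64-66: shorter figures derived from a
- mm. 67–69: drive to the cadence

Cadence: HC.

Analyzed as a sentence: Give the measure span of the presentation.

measures 58–63

The presentation of a sentence is the basic idea (measures 58–60) plus its repetition (bars 61–63); the presentation is therefore mm. 58–63.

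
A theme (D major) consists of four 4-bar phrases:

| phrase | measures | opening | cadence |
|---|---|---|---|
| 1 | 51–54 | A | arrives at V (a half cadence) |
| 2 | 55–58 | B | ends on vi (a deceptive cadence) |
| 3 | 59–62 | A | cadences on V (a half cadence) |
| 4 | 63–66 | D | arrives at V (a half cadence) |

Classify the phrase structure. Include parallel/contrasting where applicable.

phrase group

Phrase 4 ends with a half cadence, no stronger than phrase 2's deceptive cadence, so the four phrases do not form a double period; nor do phrases 3–4 duplicate 1–2, so it is not a repeated period. With no phrase reaching a conclusive cadence, the passage is a phrase group.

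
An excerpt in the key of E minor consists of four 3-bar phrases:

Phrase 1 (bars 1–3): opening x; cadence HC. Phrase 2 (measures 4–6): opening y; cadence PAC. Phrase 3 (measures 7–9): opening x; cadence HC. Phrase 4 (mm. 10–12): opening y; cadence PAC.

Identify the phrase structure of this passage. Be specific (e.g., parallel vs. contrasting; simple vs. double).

repeated period

The cadence pattern HC–PAC–HC–PAC is weak–strong twice, and phrases 3–4 restate phrases 1–2: a period heard twice, not a double period (which would end weakly at phrase 2).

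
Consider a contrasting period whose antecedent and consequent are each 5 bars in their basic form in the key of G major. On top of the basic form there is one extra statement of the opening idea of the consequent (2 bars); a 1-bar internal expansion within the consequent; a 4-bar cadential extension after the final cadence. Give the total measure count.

17 measures

Basic contrasting period: 5 + 5 = 10 bars.
10 (basic form) + 2 (extra statement) + 1 (internal expansion) + 4 (cadential extension) = 17.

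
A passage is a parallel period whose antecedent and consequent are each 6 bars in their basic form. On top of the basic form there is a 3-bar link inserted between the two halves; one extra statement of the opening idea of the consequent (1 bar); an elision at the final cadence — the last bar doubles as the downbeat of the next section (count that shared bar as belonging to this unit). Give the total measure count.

16 measures

Basic parallel period: 6 + 6 = 12 bars.
12 (basic form) + 3 (link) + 1 (extra statement) = 16.
The elision shares a bar with the next section but does not change this unit's count.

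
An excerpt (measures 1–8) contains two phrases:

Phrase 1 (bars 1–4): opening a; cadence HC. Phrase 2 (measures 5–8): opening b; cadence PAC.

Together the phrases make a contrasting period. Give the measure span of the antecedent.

The phrase ending with the weaker cadence (half cadence) is the antecedent; the one ending more conclusively (perfect authentic cadence) is the consequent. The antecedent is measures 1–4.

measures 1–4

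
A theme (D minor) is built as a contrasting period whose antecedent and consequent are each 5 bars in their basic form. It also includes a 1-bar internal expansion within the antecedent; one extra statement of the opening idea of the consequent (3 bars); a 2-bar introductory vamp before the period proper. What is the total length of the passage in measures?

16 measures

Basic contrasting period: 5 + 5 = 10 bars.
10 (basic form) + 1 (internal expansion) + 3 (extra statement) + 2 (introduction) = 16.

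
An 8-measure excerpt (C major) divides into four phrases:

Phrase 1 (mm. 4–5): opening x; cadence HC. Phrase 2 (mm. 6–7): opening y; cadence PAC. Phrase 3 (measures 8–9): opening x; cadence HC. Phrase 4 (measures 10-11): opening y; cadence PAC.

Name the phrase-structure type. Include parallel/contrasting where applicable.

The cadence pattern HC–PAC–HC–PAC is weak–strong twice, and phrases 3–4 restate phrases 1–2: a period heard twice, not a double period (which would end weakly at phrase 2).

repeated period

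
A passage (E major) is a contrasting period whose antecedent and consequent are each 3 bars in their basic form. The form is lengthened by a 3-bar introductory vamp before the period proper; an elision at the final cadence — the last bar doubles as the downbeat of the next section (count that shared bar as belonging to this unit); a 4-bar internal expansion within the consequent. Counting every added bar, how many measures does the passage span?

13 measures

Basic contrasting period: 3 + 3 = 6 bars.
6 (basic form) + 3 (introduction) + 4 (internal expansion) = 13.
The elision shares a bar with the next section but does not change this unit's count.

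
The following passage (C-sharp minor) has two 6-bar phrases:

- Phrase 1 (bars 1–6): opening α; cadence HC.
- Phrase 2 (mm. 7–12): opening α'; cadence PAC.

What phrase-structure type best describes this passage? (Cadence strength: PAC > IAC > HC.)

parallel period

Phrase 1 ends with a half cadence (weaker) and phrase 2 with a perfect authentic cadence (stronger): antecedent + consequent = a period.
The two phrases open with the same material (α / α'), so the period is parallel.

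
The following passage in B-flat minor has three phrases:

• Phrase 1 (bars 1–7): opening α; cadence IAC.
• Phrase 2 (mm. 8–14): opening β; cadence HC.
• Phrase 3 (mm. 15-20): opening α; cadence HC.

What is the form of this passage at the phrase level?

phrase group

The final phrase closes with a half cadence, which is not stronger than the preceding half cadence; the 3 phrases lack an overall antecedent–consequent design and so form a phrase group.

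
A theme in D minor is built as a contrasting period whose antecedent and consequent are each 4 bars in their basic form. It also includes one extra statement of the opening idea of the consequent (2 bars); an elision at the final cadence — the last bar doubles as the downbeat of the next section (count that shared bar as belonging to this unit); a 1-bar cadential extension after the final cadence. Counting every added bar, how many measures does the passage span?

Basic contrasting period: 4 + 4 = 8 bars.
8 (basic form) + 2 (extra statement) + 1 (cadential extension) = 11.
The elision shares a bar with the next section but does not change this unit's count.

11 measures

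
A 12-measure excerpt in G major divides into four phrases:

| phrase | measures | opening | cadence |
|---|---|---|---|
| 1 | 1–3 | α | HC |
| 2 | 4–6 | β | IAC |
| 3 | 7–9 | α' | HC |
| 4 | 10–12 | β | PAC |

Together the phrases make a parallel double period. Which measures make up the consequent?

In a double period the first pair of phrases (ending imperfect authentic cadence) is the large antecedent and the second pair (ending perfect authentic cadence) is the large consequent; the consequent is measures 7–12.

measures 7–12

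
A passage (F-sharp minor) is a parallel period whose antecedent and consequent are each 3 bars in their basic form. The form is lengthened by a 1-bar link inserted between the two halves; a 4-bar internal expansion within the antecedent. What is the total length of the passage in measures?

11 measures

Basic parallel period: 3 + 3 = 6 bars.
6 (basic form) + 1 (link) + 4 (internal expansion) = 11.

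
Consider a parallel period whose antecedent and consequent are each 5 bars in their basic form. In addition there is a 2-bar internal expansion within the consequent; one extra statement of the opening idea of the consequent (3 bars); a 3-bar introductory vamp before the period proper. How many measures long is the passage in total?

18 measures

Basic parallel period: 5 + 5 = 10 bars.
10 (basic form) + 2 (internal expansion) + 3 (extra statement) + 3 (introduction) = 18.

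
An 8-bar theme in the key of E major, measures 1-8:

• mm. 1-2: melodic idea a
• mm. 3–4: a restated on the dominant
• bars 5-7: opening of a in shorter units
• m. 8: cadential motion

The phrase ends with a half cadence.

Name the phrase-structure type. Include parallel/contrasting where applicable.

sentence

Basic idea (mm. 1–2) + its repetition (measures 3-4) form the presentation; fragmentation and cadence (mm. 5-8) form the continuation — the 8-bar whole is a sentence.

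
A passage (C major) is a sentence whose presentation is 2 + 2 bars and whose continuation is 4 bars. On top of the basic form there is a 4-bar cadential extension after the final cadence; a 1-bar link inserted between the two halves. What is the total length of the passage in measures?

Basic sentence: 2 + 2 + 4 = 8 bars.
8 (basic form) + 4 (cadential extension) + 1 (link) = 13.

13 measures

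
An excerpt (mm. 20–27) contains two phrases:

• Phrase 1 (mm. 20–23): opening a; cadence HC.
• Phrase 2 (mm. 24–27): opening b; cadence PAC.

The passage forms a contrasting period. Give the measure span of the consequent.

The phrase ending with the weaker cadence (half cadence) is the antecedent; the one ending more conclusively (perfect authentic cadence) is the consequent. The consequent is measures 24–27.

measures 24–27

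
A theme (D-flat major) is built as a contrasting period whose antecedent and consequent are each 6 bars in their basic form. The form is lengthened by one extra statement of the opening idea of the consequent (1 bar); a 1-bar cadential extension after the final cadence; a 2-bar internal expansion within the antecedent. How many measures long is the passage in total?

Basic contrasting period: 6 + 6 = 12 bars.
12 (basic form) + 1 (extra statement) + 1 (cadential extension) + 2 (internal expansion) = 16.

16 measures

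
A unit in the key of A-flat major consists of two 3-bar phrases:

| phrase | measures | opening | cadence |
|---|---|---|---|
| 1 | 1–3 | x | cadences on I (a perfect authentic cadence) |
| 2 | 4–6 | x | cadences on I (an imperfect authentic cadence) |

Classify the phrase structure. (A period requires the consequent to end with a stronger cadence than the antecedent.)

The second phrase closes with an imperfect authentic cadence, which is not stronger than the first phrase's perfect authentic cadence; without a weak→strong cadential pair there is no antecedent–consequent relationship, so this is a phrase group rather than a period.

phrase group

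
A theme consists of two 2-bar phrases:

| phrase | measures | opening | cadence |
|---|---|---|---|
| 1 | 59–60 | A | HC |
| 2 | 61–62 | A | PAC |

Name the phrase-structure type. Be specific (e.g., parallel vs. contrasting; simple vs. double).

Phrase 1 ends with a half cadence (weaker) and phrase 2 with a perfect authentic cadence (stronger): antecedent + consequent = a period.
The two phrases open with the same material (A / A), so the period is parallel.

parallel period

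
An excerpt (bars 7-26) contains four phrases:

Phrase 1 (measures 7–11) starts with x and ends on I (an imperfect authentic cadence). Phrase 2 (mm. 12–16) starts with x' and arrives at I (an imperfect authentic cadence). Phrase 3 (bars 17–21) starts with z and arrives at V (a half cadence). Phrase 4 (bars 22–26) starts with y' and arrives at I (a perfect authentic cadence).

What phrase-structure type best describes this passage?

contrasting double period

Four phrases in two halves: the first half (mm. 7–16) ends with an imperfect authentic cadence, the second (measures 17–26) with a perfect authentic cadence — a large antecedent–consequent pair, i.e. a double period.
Phrase 3 begins with different material from phrase 1, making it contrasting.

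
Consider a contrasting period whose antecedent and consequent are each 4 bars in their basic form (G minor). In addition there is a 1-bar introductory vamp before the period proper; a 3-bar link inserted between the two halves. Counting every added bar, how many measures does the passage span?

12 measures

Basic contrasting period: 4 + 4 = 8 bars.
8 (basic form) + 1 (introduction) + 3 (link) = 12.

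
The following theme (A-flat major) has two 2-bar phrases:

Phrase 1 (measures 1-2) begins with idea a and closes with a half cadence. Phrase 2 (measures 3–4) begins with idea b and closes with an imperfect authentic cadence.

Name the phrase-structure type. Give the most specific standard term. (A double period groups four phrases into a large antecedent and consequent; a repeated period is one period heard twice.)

Phrase 1 ends with a half cadence (weaker) and phrase 2 with an imperfect authentic cadence (stronger): antecedent + consequent = a period.
The two phrases open with different material (a / b), so the period is contrasting.

contrasting period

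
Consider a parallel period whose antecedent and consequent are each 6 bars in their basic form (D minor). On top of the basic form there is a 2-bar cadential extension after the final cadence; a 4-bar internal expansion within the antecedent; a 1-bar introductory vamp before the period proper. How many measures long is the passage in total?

Basic parallel period: 6 + 6 = 12 bars.
12 (basic form) + 2 (cadential extension) + 4 (internal expansion) + 1 (introduction) = 19.

19 measures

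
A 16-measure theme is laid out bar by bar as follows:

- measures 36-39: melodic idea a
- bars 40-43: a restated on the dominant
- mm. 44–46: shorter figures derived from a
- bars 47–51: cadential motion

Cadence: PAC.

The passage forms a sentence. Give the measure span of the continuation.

measures 44–51

After the presentation (mm. 36–43), the continuation covers the fragmentation through the cadence: bars 44-51.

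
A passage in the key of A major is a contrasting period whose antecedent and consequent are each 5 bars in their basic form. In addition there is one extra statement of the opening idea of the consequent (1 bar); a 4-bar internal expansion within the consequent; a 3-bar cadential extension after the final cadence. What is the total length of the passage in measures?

Basic contrasting period: 5 + 5 = 10 bars.
10 (basic form) + 1 (extra statement) + 4 (internal expansion) + 3 (cadential extension) = 18.

18 measures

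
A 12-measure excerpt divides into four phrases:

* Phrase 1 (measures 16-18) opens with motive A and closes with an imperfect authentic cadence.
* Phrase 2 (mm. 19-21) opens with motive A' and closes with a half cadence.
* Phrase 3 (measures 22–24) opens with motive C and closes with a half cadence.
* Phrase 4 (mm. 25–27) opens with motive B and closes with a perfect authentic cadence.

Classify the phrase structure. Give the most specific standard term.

Four phrases in two halves: the first half (mm. 16-21) ends with a half cadence, the second (bars 22–27) with a perfect authentic cadence — a large antecedent–consequent pair, i.e. a double period.
Phrase 3 begins with different material from phrase 1, making it contrasting.

contrasting double period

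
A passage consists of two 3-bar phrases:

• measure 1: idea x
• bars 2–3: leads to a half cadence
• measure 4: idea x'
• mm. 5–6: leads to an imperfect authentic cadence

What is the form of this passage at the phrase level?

parallel period

Phrase 1 ends with a half cadence (weaker) and phrase 2 with an imperfect authentic cadence (stronger): antecedent + consequent = a period.
The two phrases open with the same material (x / x'), so the period is parallel.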